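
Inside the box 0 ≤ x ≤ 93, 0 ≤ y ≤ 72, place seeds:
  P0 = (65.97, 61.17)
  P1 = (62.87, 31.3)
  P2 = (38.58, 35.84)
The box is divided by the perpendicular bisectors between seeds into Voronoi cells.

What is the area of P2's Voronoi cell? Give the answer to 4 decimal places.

Area of P2's cell: 3348.2028

1. box [0,93]×[0,72]: [(0, 0) (93, 0) (93, 72) (0, 72)]
2. ⊥bis P2·P0 via (52.275,48.505): [(0, 0) (93, 0) (93, 4.468) (30.5471, 72) (0, 72)]  |A|=4587.2133
3. ⊥bis P2·P1 via (50.725,33.57): [(0, 0) (44.4505, 0) (53.3077, 47.3883) (30.5471, 72) (0, 72)]  |A|=3348.2028
4. canonical 5-gon: [(0, 0) (44.4505, 0) (53.3077, 47.3883) (30.5471, 72) (0, 72)]
5. shoelace: 3348.2028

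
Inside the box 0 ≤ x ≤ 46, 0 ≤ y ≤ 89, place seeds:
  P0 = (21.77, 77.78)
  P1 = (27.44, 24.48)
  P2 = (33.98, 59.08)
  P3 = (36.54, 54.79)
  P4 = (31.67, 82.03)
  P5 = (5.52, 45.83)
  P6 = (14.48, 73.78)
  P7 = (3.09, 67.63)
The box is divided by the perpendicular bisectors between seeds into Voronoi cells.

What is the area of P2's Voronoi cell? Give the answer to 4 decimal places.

1. box [0,46]×[0,89]: [(0, 0) (46, 0) (46, 89) (0, 89)]
2. ⊥bis P2·P0 via (27.875,68.43): [(0, 50.2293) (0, 0) (46, 0) (46, 80.2646)]  |A|=3001.3579
3. ⊥bis P2·P1 via (30.71,41.78): [(0, 50.2293) (0, 47.5847) (46, 38.8899) (46, 80.2646)]  |A|=1012.4411
4. ⊥bis P2·P3 via (35.26,56.935): [(0, 50.2293) (0, 47.5847) (14.8783, 44.7725) (46, 63.344) (46, 80.2646)]  |A|=631.9152
5. ⊥bis P2·P4 via (32.825,70.555): [(30.8205, 70.3532) (0, 50.2293) (0, 47.5847) (14.8783, 44.7725) (46, 63.344) (46, 71.8811)]  |A|=568.2869
6. ⊥bis P2·P5 via (19.75,52.455): [(30.8205, 70.3532) (15.9405, 60.6375) (21.4899, 48.7179) (46, 63.344) (46, 71.8811)]  |A|=377.3425
7. ⊥bis P2·P6 via (24.23,66.43): [(30.8205, 70.3532) (23.6659, 65.6817) (17.4382, 57.4205) (21.4899, 48.7179) (46, 63.344) (46, 71.8811)]  |A|=361.1389
8. ⊥bis P2·P7 via (18.535,63.355): [(30.8205, 70.3532) (23.6659, 65.6817) (17.4382, 57.4205) (21.4899, 48.7179) (46, 63.344) (46, 71.8811)]  |A|=361.1389
9. canonical 6-gon: [(30.8205, 70.3532) (23.6659, 65.6817) (17.4382, 57.4205) (21.4899, 48.7179) (46, 63.344) (46, 71.8811)]
10. shoelace: 361.1389

Area of P2's cell: 361.1389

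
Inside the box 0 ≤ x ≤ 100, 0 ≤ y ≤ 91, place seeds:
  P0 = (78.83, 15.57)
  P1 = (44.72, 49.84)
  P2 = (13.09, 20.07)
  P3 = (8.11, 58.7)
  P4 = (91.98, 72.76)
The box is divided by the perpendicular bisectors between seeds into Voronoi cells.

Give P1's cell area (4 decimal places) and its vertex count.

Area of P1's cell: 2383.9318 (5 vertices)

1. box [0,100]×[0,91]: [(0, 0) (100, 0) (100, 91) (0, 91)]
2. ⊥bis P1·P0 via (61.775,32.705): [(0, 0) (28.9166, 0) (100, 70.7515) (100, 91) (0, 91)]  |A|=6585.3698
3. ⊥bis P1·P2 via (28.905,34.955): [(0, 65.666) (45.8971, 16.9012) (100, 70.7515) (100, 91) (0, 91)]  |A|=4834.0679
4. ⊥bis P1·P3 via (26.415,54.27): [(23.206, 41.0101) (45.8971, 16.9012) (100, 70.7515) (100, 91) (35.304, 91)]  |A|=3657.6947
5. ⊥bis P1·P4 via (68.35,61.3): [(23.206, 41.0101) (45.8971, 16.9012) (75.5625, 46.4281) (53.9462, 91) (35.304, 91)]  |A|=2383.9318
6. canonical 5-gon: [(23.206, 41.0101) (45.8971, 16.9012) (75.5625, 46.4281) (53.9462, 91) (35.304, 91)]
7. shoelace: 2383.9318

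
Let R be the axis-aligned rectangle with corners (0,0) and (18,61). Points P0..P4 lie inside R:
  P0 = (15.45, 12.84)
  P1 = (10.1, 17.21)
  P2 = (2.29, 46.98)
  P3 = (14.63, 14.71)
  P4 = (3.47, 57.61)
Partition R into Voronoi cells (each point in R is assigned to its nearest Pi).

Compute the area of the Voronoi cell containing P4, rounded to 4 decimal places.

Area of P4's cell: 168.9185

1. box [0,18]×[0,61]: [(0, 0) (18, 0) (18, 61) (0, 61)]
2. ⊥bis P4·P0 via (9.46,35.225): [(0, 32.6936) (18, 37.5102) (18, 61) (0, 61)]  |A|=466.1656
3. ⊥bis P4·P1 via (6.785,37.41): [(0, 36.2965) (18, 39.2505) (18, 61) (0, 61)]  |A|=418.077
4. ⊥bis P4·P2 via (2.88,52.295): [(0, 52.6147) (18, 50.6166) (18, 61) (0, 61)]  |A|=168.9185
5. ⊥bis P4·P3 via (9.05,36.16): [(0, 52.6147) (18, 50.6166) (18, 61) (0, 61)]  |A|=168.9185
6. canonical 4-gon: [(0, 52.6147) (18, 50.6166) (18, 61) (0, 61)]
7. shoelace: 168.9185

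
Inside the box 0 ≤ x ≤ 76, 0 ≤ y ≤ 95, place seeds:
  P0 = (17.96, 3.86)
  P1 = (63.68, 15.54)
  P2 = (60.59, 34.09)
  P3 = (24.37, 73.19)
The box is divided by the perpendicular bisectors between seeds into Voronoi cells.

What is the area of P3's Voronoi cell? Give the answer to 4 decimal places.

1. box [0,76]×[0,95]: [(0, 0) (76, 0) (76, 95) (0, 95)]
2. ⊥bis P3·P0 via (21.165,38.525): [(0, 40.4818) (76, 33.4552) (76, 95) (0, 95)]  |A|=4410.3942
3. ⊥bis P3·P1 via (44.025,44.365): [(0, 40.4818) (33.7535, 37.3611) (76, 66.1679) (76, 95) (0, 95)]  |A|=3719.3942
4. ⊥bis P3·P2 via (42.48,53.64): [(0, 40.4818) (25.7096, 38.1048) (76, 84.691) (76, 95) (0, 95)]  |A|=3122.0575
5. canonical 5-gon: [(0, 40.4818) (25.7096, 38.1048) (76, 84.691) (76, 95) (0, 95)]
6. shoelace: 3122.0575

Area of P3's cell: 3122.0575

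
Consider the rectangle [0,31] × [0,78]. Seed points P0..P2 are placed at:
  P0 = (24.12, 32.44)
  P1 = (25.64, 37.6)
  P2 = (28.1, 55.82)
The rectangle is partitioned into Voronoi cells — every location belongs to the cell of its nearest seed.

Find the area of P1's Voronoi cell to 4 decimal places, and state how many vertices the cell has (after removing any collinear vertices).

1. box [0,31]×[0,78]: [(0, 0) (31, 0) (31, 78) (0, 78)]
2. ⊥bis P1·P0 via (24.88,35.02): [(0, 42.349) (31, 33.2172) (31, 78) (0, 78)]  |A|=1246.7239
3. ⊥bis P1·P2 via (26.87,46.71): [(0, 50.3379) (0, 42.349) (31, 33.2172) (31, 46.1524)]  |A|=324.3231
4. canonical 4-gon: [(0, 50.3379) (0, 42.349) (31, 33.2172) (31, 46.1524)]
5. shoelace: 324.3231

Area of P1's cell: 324.3231 (4 vertices)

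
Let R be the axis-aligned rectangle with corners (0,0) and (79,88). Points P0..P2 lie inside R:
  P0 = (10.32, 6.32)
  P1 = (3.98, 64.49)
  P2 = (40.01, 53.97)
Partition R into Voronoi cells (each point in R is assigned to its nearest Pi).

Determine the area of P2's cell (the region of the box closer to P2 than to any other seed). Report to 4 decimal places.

Area of P2's cell: 4158.4799

1. box [0,79]×[0,88]: [(0, 0) (79, 0) (79, 88) (0, 88)]
2. ⊥bis P2·P0 via (25.165,30.145): [(0, 45.8249) (73.5452, 0) (79, 0) (79, 88) (0, 88)]  |A|=5266.8972
3. ⊥bis P2·P1 via (21.995,59.23): [(15.2979, 36.293) (73.5452, 0) (79, 0) (79, 88) (30.3952, 88)]  |A|=4158.4799
4. canonical 5-gon: [(15.2979, 36.293) (73.5452, 0) (79, 0) (79, 88) (30.3952, 88)]
5. shoelace: 4158.4799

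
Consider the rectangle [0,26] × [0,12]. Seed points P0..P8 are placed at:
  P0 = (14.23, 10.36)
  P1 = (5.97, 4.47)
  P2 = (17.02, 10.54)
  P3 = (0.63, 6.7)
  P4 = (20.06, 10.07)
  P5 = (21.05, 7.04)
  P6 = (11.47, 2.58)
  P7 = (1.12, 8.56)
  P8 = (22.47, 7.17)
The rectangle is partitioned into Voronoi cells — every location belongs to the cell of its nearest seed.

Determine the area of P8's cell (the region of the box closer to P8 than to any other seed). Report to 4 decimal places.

1. box [0,26]×[0,12]: [(0, 0) (26, 0) (26, 12) (0, 12)]
2. ⊥bis P8·P0 via (18.35,8.765): [(14.9568, 0) (26, 0) (26, 12) (19.6024, 12)]  |A|=104.6452
3. ⊥bis P8·P1 via (14.22,5.82): [(15.1083, 0.3915) (15.1724, 0) (26, 0) (26, 12) (19.6024, 12)]  |A|=104.603
4. ⊥bis P8·P2 via (19.745,8.855): [(16.1074, 2.9723) (15.1083, 0.3915) (15.1724, 0) (26, 0) (26, 12) (21.6897, 12)]  |A|=95.1811
5. ⊥bis P8·P3 via (11.55,6.935): [(16.1074, 2.9723) (15.1083, 0.3915) (15.1724, 0) (26, 0) (26, 12) (21.6897, 12)]  |A|=95.1811
6. ⊥bis P8·P4 via (21.265,8.62): [(17.8394, 5.7732) (16.1074, 2.9723) (15.1083, 0.3915) (15.1724, 0) (26, 0) (26, 12) (25.3322, 12)]  |A|=83.8404
7. ⊥bis P8·P5 via (21.76,7.105): [(21.5961, 8.8952) (22.4105, 0) (26, 0) (26, 12) (25.3322, 12)]  |A|=43.4248
8. ⊥bis P8·P6 via (16.97,4.875): [(21.5961, 8.8952) (22.4105, 0) (26, 0) (26, 12) (25.3322, 12)]  |A|=43.4248
9. ⊥bis P8·P7 via (11.795,7.865): [(21.5961, 8.8952) (22.4105, 0) (26, 0) (26, 12) (25.3322, 12)]  |A|=43.4248
10. canonical 5-gon: [(21.5961, 8.8952) (22.4105, 0) (26, 0) (26, 12) (25.3322, 12)]
11. shoelace: 43.4248

Area of P8's cell: 43.4248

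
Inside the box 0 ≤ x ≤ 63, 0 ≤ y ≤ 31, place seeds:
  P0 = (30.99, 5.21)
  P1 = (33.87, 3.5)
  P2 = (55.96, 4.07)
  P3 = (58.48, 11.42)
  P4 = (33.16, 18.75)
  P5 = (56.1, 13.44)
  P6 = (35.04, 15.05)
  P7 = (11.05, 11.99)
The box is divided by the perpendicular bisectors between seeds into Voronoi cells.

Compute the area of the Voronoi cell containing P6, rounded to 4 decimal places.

1. box [0,63]×[0,31]: [(0, 0) (63, 0) (63, 31) (0, 31)]
2. ⊥bis P6·P0 via (33.015,10.13): [(0, 23.7185) (57.6271, 0) (63, 0) (63, 31) (0, 31)]  |A|=1269.5855
3. ⊥bis P6·P1 via (34.455,9.275): [(0, 23.7185) (35.3004, 9.1894) (63, 6.3834) (63, 31) (0, 31)]  |A|=1156.4898
4. ⊥bis P6·P2 via (45.5,9.56): [(0, 23.7185) (35.3004, 9.1894) (44.8004, 8.227) (56.7529, 31) (0, 31)]  |A|=861.3514
5. ⊥bis P6·P3 via (46.76,13.235): [(0, 23.7185) (35.3004, 9.1894) (44.8004, 8.227) (46.48, 11.4273) (49.5111, 31) (0, 31)]  |A|=790.4807
6. ⊥bis P6·P4 via (34.1,16.9): [(26.2533, 12.913) (35.3004, 9.1894) (44.8004, 8.227) (46.48, 11.4273) (48.4573, 24.1951)]  |A|=177.5417
7. ⊥bis P6·P5 via (45.57,14.245): [(46.2447, 23.0708) (26.2533, 12.913) (35.3004, 9.1894) (44.8004, 8.227) (45.1627, 8.9174)]  |A|=156.5636
8. ⊥bis P6·P7 via (23.045,13.52): [(46.2447, 23.0708) (26.2533, 12.913) (35.3004, 9.1894) (44.8004, 8.227) (45.1627, 8.9174)]  |A|=156.5636
9. canonical 5-gon: [(46.2447, 23.0708) (26.2533, 12.913) (35.3004, 9.1894) (44.8004, 8.227) (45.1627, 8.9174)]
10. shoelace: 156.5636

Area of P6's cell: 156.5636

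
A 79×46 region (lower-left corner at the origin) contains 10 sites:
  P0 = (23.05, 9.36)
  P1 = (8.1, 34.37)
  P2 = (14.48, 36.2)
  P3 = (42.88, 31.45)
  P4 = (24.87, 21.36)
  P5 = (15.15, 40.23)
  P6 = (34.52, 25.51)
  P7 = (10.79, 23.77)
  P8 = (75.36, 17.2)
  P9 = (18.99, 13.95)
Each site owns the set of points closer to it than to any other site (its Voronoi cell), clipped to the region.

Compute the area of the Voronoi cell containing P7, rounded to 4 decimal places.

Area of P7's cell: 264.3708

1. box [0,79]×[0,46]: [(0, 0) (79, 0) (79, 46) (0, 46)]
2. ⊥bis P7·P0 via (16.92,16.565): [(0, 2.1695) (51.5169, 46) (0, 46)]  |A|=1129.0065
3. ⊥bis P7·P1 via (9.445,29.07): [(0, 26.6731) (0, 2.1695) (41.0429, 37.0887)]  |A|=502.8496
4. ⊥bis P7·P2 via (12.635,29.985): [(12.8265, 29.9281) (0, 26.6731) (0, 2.1695) (27.505, 25.5707)]  |A|=388.8205
5. ⊥bis P7·P3 via (26.835,27.61): [(27.3092, 25.6288) (12.8265, 29.9281) (0, 26.6731) (0, 2.1695) (27.3538, 25.4421)]  |A|=388.8035
6. ⊥bis P7·P4 via (17.83,22.565): [(18.7874, 28.1586) (12.8265, 29.9281) (0, 26.6731) (0, 2.1695) (16.7831, 16.4485)]  |A|=335.1854
7. ⊥bis P7·P5 via (12.97,32): [(18.7874, 28.1586) (12.8265, 29.9281) (0, 26.6731) (0, 2.1695) (16.7831, 16.4485)]  |A|=335.1854
8. ⊥bis P7·P6 via (22.655,24.64): [(18.7874, 28.1586) (12.8265, 29.9281) (0, 26.6731) (0, 2.1695) (16.7831, 16.4485)]  |A|=335.1854
9. ⊥bis P7·P8 via (43.075,20.485): [(18.7874, 28.1586) (12.8265, 29.9281) (0, 26.6731) (0, 2.1695) (16.7831, 16.4485)]  |A|=335.1854
10. ⊥bis P7·P9 via (14.89,18.86): [(17.5804, 21.1065) (18.7874, 28.1586) (12.8265, 29.9281) (0, 26.6731) (0, 6.4264)]  |A|=264.3708
11. canonical 5-gon: [(17.5804, 21.1065) (18.7874, 28.1586) (12.8265, 29.9281) (0, 26.6731) (0, 6.4264)]
12. shoelace: 264.3708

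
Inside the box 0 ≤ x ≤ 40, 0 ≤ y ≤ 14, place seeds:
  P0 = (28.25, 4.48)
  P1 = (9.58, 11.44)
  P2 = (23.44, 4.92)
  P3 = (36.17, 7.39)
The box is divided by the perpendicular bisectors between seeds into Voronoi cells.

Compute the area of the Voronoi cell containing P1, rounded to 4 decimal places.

1. box [0,40]×[0,14]: [(0, 0) (40, 0) (40, 14) (0, 14)]
2. ⊥bis P1·P0 via (18.915,7.96): [(0, 0) (15.9476, 0) (21.1667, 14) (0, 14)]  |A|=259.7997
3. ⊥bis P1·P2 via (16.51,8.18): [(0, 0) (12.662, 0) (19.2478, 14) (0, 14)]  |A|=223.3687
4. ⊥bis P1·P3 via (22.875,9.415): [(0, 0) (12.662, 0) (19.2478, 14) (0, 14)]  |A|=223.3687
5. canonical 4-gon: [(0, 0) (12.662, 0) (19.2478, 14) (0, 14)]
6. shoelace: 223.3687

Area of P1's cell: 223.3687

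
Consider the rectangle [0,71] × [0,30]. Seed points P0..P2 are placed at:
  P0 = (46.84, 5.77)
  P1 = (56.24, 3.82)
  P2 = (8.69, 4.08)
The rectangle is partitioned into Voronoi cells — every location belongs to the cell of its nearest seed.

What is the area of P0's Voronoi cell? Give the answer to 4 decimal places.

Area of P0's cell: 790.1492

1. box [0,71]×[0,30]: [(0, 0) (71, 0) (71, 30) (0, 30)]
2. ⊥bis P0·P1 via (51.54,4.795): [(0, 0) (50.5453, 0) (56.7687, 30) (0, 30)]  |A|=1609.7098
3. ⊥bis P0·P2 via (27.765,4.925): [(27.9832, 0) (50.5453, 0) (56.7687, 30) (26.6542, 30)]  |A|=790.1492
4. canonical 4-gon: [(27.9832, 0) (50.5453, 0) (56.7687, 30) (26.6542, 30)]
5. shoelace: 790.1492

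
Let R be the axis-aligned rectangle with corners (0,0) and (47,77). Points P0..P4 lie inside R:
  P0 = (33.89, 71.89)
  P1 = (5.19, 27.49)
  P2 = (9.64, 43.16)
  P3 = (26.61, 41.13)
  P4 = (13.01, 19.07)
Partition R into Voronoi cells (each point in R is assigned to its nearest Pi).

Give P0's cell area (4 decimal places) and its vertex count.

Area of P0's cell: 764.8842 (5 vertices)

1. box [0,47]×[0,77]: [(0, 0) (47, 0) (47, 77) (0, 77)]
2. ⊥bis P0·P1 via (19.54,49.69): [(0, 62.3206) (47, 31.94) (47, 77) (0, 77)]  |A|=1403.8773
3. ⊥bis P0·P2 via (21.765,57.525): [(0, 75.8961) (47, 36.225) (47, 77) (0, 77)]  |A|=984.1543
4. ⊥bis P0·P3 via (30.25,56.51): [(0, 75.8961) (20.1299, 58.9051) (47, 52.5458) (47, 77) (0, 77)]  |A|=764.8842
5. ⊥bis P0·P4 via (23.45,45.48): [(0, 75.8961) (20.1299, 58.9051) (47, 52.5458) (47, 77) (0, 77)]  |A|=764.8842
6. canonical 5-gon: [(0, 75.8961) (20.1299, 58.9051) (47, 52.5458) (47, 77) (0, 77)]
7. shoelace: 764.8842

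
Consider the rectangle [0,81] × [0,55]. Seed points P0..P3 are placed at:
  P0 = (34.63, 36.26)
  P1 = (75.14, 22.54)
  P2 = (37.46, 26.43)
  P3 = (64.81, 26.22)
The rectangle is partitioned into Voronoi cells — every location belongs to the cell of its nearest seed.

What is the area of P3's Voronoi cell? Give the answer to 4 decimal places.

1. box [0,81]×[0,55]: [(0, 0) (81, 0) (81, 55) (0, 55)]
2. ⊥bis P3·P0 via (49.72,31.24): [(39.3274, 0) (81, 0) (81, 55) (57.6243, 55)]  |A|=1788.8304
3. ⊥bis P3·P1 via (69.975,24.38): [(39.3274, 0) (61.2898, 0) (80.8832, 55) (57.6243, 55)]  |A|=1243.5868
4. ⊥bis P3·P2 via (51.135,26.325): [(51.2071, 35.7101) (50.9329, 0) (61.2898, 0) (80.8832, 55) (57.6243, 55)]  |A|=1036.3702
5. canonical 5-gon: [(51.2071, 35.7101) (50.9329, 0) (61.2898, 0) (80.8832, 55) (57.6243, 55)]
6. shoelace: 1036.3702

Area of P3's cell: 1036.3702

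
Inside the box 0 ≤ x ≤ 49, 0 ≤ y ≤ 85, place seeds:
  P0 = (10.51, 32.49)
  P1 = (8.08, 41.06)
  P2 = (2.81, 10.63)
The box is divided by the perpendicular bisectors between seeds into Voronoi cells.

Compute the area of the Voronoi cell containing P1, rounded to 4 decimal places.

Area of P1's cell: 2151.7695

1. box [0,49]×[0,85]: [(0, 0) (49, 0) (49, 85) (0, 85)]
2. ⊥bis P1·P0 via (9.295,36.775): [(0, 34.1394) (49, 48.0332) (49, 85) (0, 85)]  |A|=2151.7695
3. ⊥bis P1·P2 via (5.445,25.845): [(0, 34.1394) (49, 48.0332) (49, 85) (0, 85)]  |A|=2151.7695
4. canonical 4-gon: [(0, 34.1394) (49, 48.0332) (49, 85) (0, 85)]
5. shoelace: 2151.7695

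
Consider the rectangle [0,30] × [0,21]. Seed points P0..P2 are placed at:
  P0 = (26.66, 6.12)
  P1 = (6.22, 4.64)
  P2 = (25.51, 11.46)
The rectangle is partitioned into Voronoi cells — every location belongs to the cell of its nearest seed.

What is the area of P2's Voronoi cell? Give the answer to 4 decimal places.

1. box [0,30]×[0,21]: [(0, 0) (30, 0) (30, 21) (0, 21)]
2. ⊥bis P2·P0 via (26.085,8.79): [(0, 3.1724) (30, 9.6331) (30, 21) (0, 21)]  |A|=437.9166
3. ⊥bis P2·P1 via (15.865,8.05): [(16.345, 6.6924) (30, 9.6331) (30, 21) (11.2865, 21)]  |A|=211.4798
4. canonical 4-gon: [(16.345, 6.6924) (30, 9.6331) (30, 21) (11.2865, 21)]
5. shoelace: 211.4798

Area of P2's cell: 211.4798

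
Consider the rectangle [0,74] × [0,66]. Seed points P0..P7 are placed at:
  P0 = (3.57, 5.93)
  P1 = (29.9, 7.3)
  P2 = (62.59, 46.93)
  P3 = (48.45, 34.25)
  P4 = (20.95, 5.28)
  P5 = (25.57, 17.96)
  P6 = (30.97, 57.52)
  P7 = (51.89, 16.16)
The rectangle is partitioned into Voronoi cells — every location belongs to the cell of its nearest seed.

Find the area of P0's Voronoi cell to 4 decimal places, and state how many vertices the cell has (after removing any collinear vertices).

Area of P0's cell: 337.0416 (4 vertices)

1. box [0,74]×[0,66]: [(0, 0) (74, 0) (74, 66) (0, 66)]
2. ⊥bis P0·P1 via (16.735,6.615): [(0, 0) (17.0792, 0) (13.6451, 66) (0, 66)]  |A|=1013.9011
3. ⊥bis P0·P2 via (33.08,26.43): [(0, 0) (17.0792, 0) (14.2971, 53.4682) (5.5915, 66) (0, 66)]  |A|=963.4381
4. ⊥bis P0·P3 via (26.01,20.09): [(0, 61.3092) (0, 0) (17.0792, 0) (15.1373, 37.3204)]  |A|=782.7305
5. ⊥bis P0·P4 via (12.26,5.605): [(13.5408, 39.8506) (0, 61.3092) (0, 0) (12.0504, 0)]  |A|=655.1941
6. ⊥bis P0·P5 via (14.57,11.945): [(12.6298, 15.4931) (0, 38.5901) (0, 0) (12.0504, 0)]  |A|=337.0416
7. ⊥bis P0·P6 via (17.27,31.725): [(12.6298, 15.4931) (0, 38.5901) (0, 0) (12.0504, 0)]  |A|=337.0416
8. ⊥bis P0·P7 via (27.73,11.045): [(12.6298, 15.4931) (0, 38.5901) (0, 0) (12.0504, 0)]  |A|=337.0416
9. canonical 4-gon: [(12.6298, 15.4931) (0, 38.5901) (0, 0) (12.0504, 0)]
10. shoelace: 337.0416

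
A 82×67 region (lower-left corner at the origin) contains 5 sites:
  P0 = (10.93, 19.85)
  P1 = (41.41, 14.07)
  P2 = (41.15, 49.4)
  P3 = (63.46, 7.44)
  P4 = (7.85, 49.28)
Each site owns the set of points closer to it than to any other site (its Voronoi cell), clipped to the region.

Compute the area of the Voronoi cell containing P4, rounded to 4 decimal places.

Area of P4's cell: 787.0759

1. box [0,82]×[0,67]: [(0, 0) (82, 0) (82, 67) (0, 67)]
2. ⊥bis P4·P0 via (9.39,34.565): [(0, 33.5823) (82, 42.164) (82, 67) (0, 67)]  |A|=2388.4019
3. ⊥bis P4·P1 via (24.63,31.675): [(0, 33.5823) (29.9158, 36.7131) (61.6918, 67) (0, 67)]  |A|=1434.0847
4. ⊥bis P4·P2 via (24.5,49.34): [(0, 33.5823) (24.5475, 36.1513) (24.4364, 67) (0, 67)]  |A|=787.0759
5. ⊥bis P4·P3 via (35.655,28.36): [(0, 33.5823) (24.5475, 36.1513) (24.4364, 67) (0, 67)]  |A|=787.0759
6. canonical 4-gon: [(0, 33.5823) (24.5475, 36.1513) (24.4364, 67) (0, 67)]
7. shoelace: 787.0759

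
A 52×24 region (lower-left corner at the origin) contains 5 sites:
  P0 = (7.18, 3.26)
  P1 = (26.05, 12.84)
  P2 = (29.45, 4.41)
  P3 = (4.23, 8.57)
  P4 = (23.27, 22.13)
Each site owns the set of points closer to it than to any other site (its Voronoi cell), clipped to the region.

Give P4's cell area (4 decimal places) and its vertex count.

1. box [0,52]×[0,24]: [(0, 0) (52, 0) (52, 24) (0, 24)]
2. ⊥bis P4·P0 via (15.225,12.695): [(30.1134, 0) (52, 0) (52, 24) (1.9667, 24)]  |A|=863.0381
3. ⊥bis P4·P1 via (24.66,17.485): [(13.5178, 14.1507) (46.4313, 24) (1.9667, 24)]  |A|=218.9721
4. ⊥bis P4·P2 via (26.36,13.27): [(13.5178, 14.1507) (46.4313, 24) (1.9667, 24)]  |A|=218.9721
5. ⊥bis P4·P3 via (13.75,15.35): [(14.4133, 14.4187) (46.4313, 24) (7.5896, 24)]  |A|=186.0772
6. canonical 3-gon: [(14.4133, 14.4187) (46.4313, 24) (7.5896, 24)]
7. shoelace: 186.0772

Area of P4's cell: 186.0772 (3 vertices)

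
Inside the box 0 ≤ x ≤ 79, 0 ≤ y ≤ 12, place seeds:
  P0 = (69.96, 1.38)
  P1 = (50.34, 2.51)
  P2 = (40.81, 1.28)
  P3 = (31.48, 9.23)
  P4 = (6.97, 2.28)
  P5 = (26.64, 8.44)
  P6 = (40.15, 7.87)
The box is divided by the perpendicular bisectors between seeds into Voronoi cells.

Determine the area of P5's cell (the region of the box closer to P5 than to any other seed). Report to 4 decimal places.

Area of P5's cell: 155.0180

1. box [0,79]×[0,12]: [(0, 0) (79, 0) (79, 12) (0, 12)]
2. ⊥bis P5·P0 via (48.3,4.91): [(0, 0) (47.4998, 0) (49.4555, 12) (0, 12)]  |A|=581.7317
3. ⊥bis P5·P1 via (38.49,5.475): [(0, 0) (37.1201, 0) (40.1226, 12) (0, 12)]  |A|=463.4563
4. ⊥bis P5·P2 via (33.725,4.86): [(0, 0) (31.2693, 0) (37.3328, 12) (0, 12)]  |A|=411.6124
5. ⊥bis P5·P3 via (29.06,8.835): [(0, 0) (30.5021, 0) (28.5434, 12) (0, 12)]  |A|=354.2729
6. ⊥bis P5·P4 via (16.805,5.36): [(18.4836, 0) (30.5021, 0) (28.5434, 12) (14.7256, 12)]  |A|=155.018
7. ⊥bis P5·P6 via (33.395,8.155): [(18.4836, 0) (30.5021, 0) (28.5434, 12) (14.7256, 12)]  |A|=155.018
8. canonical 4-gon: [(18.4836, 0) (30.5021, 0) (28.5434, 12) (14.7256, 12)]
9. shoelace: 155.018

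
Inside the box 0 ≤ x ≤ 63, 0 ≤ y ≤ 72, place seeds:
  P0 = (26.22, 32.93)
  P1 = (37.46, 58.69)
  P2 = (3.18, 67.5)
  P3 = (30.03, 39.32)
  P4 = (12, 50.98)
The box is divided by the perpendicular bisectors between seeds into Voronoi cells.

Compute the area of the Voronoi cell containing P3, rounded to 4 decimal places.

1. box [0,63]×[0,72]: [(0, 0) (63, 0) (63, 72) (0, 72)]
2. ⊥bis P3·P0 via (28.125,36.125): [(0, 52.8944) (63, 15.331) (63, 72) (0, 72)]  |A|=2386.9014
3. ⊥bis P3·P1 via (33.745,49.005): [(0, 61.949) (0, 52.8944) (63, 15.331) (63, 37.7833)]  |A|=992.4685
4. ⊥bis P3·P2 via (16.605,53.41): [(18.2285, 54.9569) (9.8807, 47.0031) (63, 15.331) (63, 37.7833)]  |A|=846.058
5. ⊥bis P3·P4 via (21.015,45.15): [(25.5427, 52.1513) (18.7814, 41.6961) (63, 15.331) (63, 37.7833)]  |A|=740.7896
6. canonical 4-gon: [(25.5427, 52.1513) (18.7814, 41.6961) (63, 15.331) (63, 37.7833)]
7. shoelace: 740.7896

Area of P3's cell: 740.7896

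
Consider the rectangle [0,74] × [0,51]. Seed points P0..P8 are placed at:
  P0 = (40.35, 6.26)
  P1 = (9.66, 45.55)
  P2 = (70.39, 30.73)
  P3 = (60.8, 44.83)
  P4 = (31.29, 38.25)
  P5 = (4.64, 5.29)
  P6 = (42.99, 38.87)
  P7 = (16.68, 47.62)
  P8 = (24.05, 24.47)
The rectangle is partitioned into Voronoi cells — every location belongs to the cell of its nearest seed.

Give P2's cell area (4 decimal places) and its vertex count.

Area of P2's cell: 568.2646 (5 vertices)

1. box [0,74]×[0,51]: [(0, 0) (74, 0) (74, 51) (0, 51)]
2. ⊥bis P2·P0 via (55.37,18.495): [(70.4357, 0) (74, 0) (74, 51) (28.8921, 51)]  |A|=1241.143
3. ⊥bis P2·P1 via (40.025,38.14): [(39.8734, 37.519) (70.4357, 0) (74, 0) (74, 51) (43.1632, 51)]  |A|=1144.9478
4. ⊥bis P2·P3 via (65.595,37.78): [(48.9067, 26.4296) (70.4357, 0) (74, 0) (74, 43.4966)]  |A|=592.8393
5. ⊥bis P2·P4 via (50.84,34.49): [(49.3474, 26.7293) (49.2166, 26.0491) (70.4357, 0) (74, 0) (74, 43.4966)]  |A|=592.709
6. ⊥bis P2·P5 via (37.515,18.01): [(49.3474, 26.7293) (49.2166, 26.0491) (70.4357, 0) (74, 0) (74, 43.4966)]  |A|=592.709
7. ⊥bis P2·P6 via (56.69,34.8): [(55.5445, 30.9443) (52.7878, 21.6649) (70.4357, 0) (74, 0) (74, 43.4966)]  |A|=568.2646
8. ⊥bis P2·P7 via (43.535,39.175): [(55.5445, 30.9443) (52.7878, 21.6649) (70.4357, 0) (74, 0) (74, 43.4966)]  |A|=568.2646
9. ⊥bis P2·P8 via (47.22,27.6): [(55.5445, 30.9443) (52.7878, 21.6649) (70.4357, 0) (74, 0) (74, 43.4966)]  |A|=568.2646
10. canonical 5-gon: [(55.5445, 30.9443) (52.7878, 21.6649) (70.4357, 0) (74, 0) (74, 43.4966)]
11. shoelace: 568.2646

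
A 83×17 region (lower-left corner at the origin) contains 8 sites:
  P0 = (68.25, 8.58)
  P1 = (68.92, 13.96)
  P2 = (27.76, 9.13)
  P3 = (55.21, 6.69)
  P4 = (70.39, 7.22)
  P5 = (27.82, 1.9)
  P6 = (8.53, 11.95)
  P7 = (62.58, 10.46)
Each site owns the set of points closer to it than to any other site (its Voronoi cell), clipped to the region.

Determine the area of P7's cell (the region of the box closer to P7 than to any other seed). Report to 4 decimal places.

1. box [0,83]×[0,17]: [(0, 0) (83, 0) (83, 17) (0, 17)]
2. ⊥bis P7·P0 via (65.415,9.52): [(0, 0) (62.2585, 0) (67.8951, 17) (0, 17)]  |A|=1106.3056
3. ⊥bis P7·P1 via (65.75,12.21): [(0, 0) (62.2585, 0) (66.0979, 11.5797) (63.1057, 17) (0, 17)]  |A|=1093.3255
4. ⊥bis P7·P2 via (45.17,9.795): [(45.5441, 0) (62.2585, 0) (66.0979, 11.5797) (63.1057, 17) (44.8948, 17)]  |A|=324.5946
5. ⊥bis P7·P3 via (58.895,8.575): [(62.6608, 1.2133) (66.0979, 11.5797) (63.1057, 17) (54.5853, 17)]  |A|=92.0788
6. ⊥bis P7·P4 via (66.485,8.84): [(62.6608, 1.2133) (66.0979, 11.5797) (63.1057, 17) (54.5853, 17)]  |A|=92.0788
7. ⊥bis P7·P5 via (45.2,6.18): [(62.6608, 1.2133) (66.0979, 11.5797) (63.1057, 17) (54.5853, 17)]  |A|=92.0788
8. ⊥bis P7·P6 via (35.555,11.205): [(62.6608, 1.2133) (66.0979, 11.5797) (63.1057, 17) (54.5853, 17)]  |A|=92.0788
9. canonical 4-gon: [(62.6608, 1.2133) (66.0979, 11.5797) (63.1057, 17) (54.5853, 17)]
10. shoelace: 92.0788

Area of P7's cell: 92.0788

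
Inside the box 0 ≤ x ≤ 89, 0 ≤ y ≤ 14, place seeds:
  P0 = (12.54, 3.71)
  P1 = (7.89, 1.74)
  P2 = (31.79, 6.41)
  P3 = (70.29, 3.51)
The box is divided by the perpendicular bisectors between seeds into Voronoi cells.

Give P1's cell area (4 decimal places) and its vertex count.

Area of P1's cell: 117.6542 (4 vertices)

1. box [0,89]×[0,14]: [(0, 0) (89, 0) (89, 14) (0, 14)]
2. ⊥bis P1·P0 via (10.215,2.725): [(0, 0) (11.3695, 0) (5.4383, 14) (0, 14)]  |A|=117.6542
3. ⊥bis P1·P2 via (19.84,4.075): [(0, 0) (11.3695, 0) (5.4383, 14) (0, 14)]  |A|=117.6542
4. ⊥bis P1·P3 via (39.09,2.625): [(0, 0) (11.3695, 0) (5.4383, 14) (0, 14)]  |A|=117.6542
5. canonical 4-gon: [(0, 0) (11.3695, 0) (5.4383, 14) (0, 14)]
6. shoelace: 117.6542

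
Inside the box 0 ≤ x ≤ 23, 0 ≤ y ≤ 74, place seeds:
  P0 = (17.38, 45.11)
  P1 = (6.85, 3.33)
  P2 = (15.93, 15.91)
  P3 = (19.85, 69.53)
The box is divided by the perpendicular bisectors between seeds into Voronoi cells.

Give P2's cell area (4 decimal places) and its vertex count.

1. box [0,23]×[0,74]: [(0, 0) (23, 0) (23, 74) (0, 74)]
2. ⊥bis P2·P0 via (16.655,30.51): [(0, 31.337) (0, 0) (23, 0) (23, 30.1949)]  |A|=707.6176
3. ⊥bis P2·P1 via (11.39,9.62): [(0, 31.337) (0, 17.8411) (23, 1.2401) (23, 30.1949)]  |A|=488.1838
4. ⊥bis P2·P3 via (17.89,42.72): [(0, 31.337) (0, 17.8411) (23, 1.2401) (23, 30.1949)]  |A|=488.1838
5. canonical 4-gon: [(0, 31.337) (0, 17.8411) (23, 1.2401) (23, 30.1949)]
6. shoelace: 488.1838

Area of P2's cell: 488.1838 (4 vertices)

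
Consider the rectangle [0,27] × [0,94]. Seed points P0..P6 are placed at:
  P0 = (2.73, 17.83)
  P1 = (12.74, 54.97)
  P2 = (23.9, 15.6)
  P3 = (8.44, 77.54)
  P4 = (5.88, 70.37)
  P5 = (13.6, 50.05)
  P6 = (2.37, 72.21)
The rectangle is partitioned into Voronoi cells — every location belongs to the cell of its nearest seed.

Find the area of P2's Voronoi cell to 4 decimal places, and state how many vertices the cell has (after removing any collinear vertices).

1. box [0,27]×[0,94]: [(0, 0) (27, 0) (27, 94) (0, 94)]
2. ⊥bis P2·P0 via (13.315,16.715): [(11.5543, 0) (27, 0) (27, 94) (21.456, 94)]  |A|=986.5156
3. ⊥bis P2·P1 via (18.32,35.285): [(15.1773, 34.3942) (11.5543, 0) (27, 0) (27, 37.7455)]  |A|=488.7483
4. ⊥bis P2·P3 via (16.17,46.57): [(15.1773, 34.3942) (11.5543, 0) (27, 0) (27, 37.7455)]  |A|=488.7483
5. ⊥bis P2·P4 via (14.89,42.985): [(15.1773, 34.3942) (11.5543, 0) (27, 0) (27, 37.7455)]  |A|=488.7483
6. ⊥bis P2·P5 via (18.75,32.825): [(14.8904, 31.6711) (11.5543, 0) (27, 0) (27, 35.2916)]  |A|=458.2741
7. ⊥bis P2·P6 via (13.135,43.905): [(14.8904, 31.6711) (11.5543, 0) (27, 0) (27, 35.2916)]  |A|=458.2741
8. canonical 4-gon: [(14.8904, 31.6711) (11.5543, 0) (27, 0) (27, 35.2916)]
9. shoelace: 458.2741

Area of P2's cell: 458.2741 (4 vertices)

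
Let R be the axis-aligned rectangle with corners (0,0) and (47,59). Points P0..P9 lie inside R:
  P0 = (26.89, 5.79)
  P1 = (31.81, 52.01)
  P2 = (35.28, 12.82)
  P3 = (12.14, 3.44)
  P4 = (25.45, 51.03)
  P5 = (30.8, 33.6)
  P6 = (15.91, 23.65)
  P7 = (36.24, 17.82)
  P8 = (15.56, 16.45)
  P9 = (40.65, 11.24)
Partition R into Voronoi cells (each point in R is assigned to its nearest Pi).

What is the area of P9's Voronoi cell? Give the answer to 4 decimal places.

1. box [0,47]×[0,59]: [(0, 0) (47, 0) (47, 59) (0, 59)]
2. ⊥bis P9·P0 via (33.77,8.515): [(37.1426, 0) (47, 0) (47, 59) (13.7741, 59)]  |A|=1270.9571
3. ⊥bis P9·P1 via (36.23,31.625): [(25.5352, 29.3061) (37.1426, 0) (47, 0) (47, 33.9602)]  |A|=508.9164
4. ⊥bis P9·P2 via (37.965,12.03): [(44.2415, 33.3621) (35.5836, 3.9362) (37.1426, 0) (47, 0) (47, 33.9602)]  |A|=251.2491
5. ⊥bis P9·P3 via (26.395,7.34): [(44.2415, 33.3621) (35.5836, 3.9362) (37.1426, 0) (47, 0) (47, 33.9602)]  |A|=251.2491
6. ⊥bis P9·P4 via (33.05,31.135): [(44.2415, 33.3621) (35.5836, 3.9362) (37.1426, 0) (47, 0) (47, 33.9602)]  |A|=251.2491
7. ⊥bis P9·P5 via (35.725,22.42): [(41.8108, 25.1009) (35.5836, 3.9362) (37.1426, 0) (47, 0) (47, 27.3868)]  |A|=223.5265
8. ⊥bis P9·P6 via (28.28,17.445): [(41.8108, 25.1009) (35.5836, 3.9362) (37.1426, 0) (47, 0) (47, 27.3868)]  |A|=223.5265
9. ⊥bis P9·P7 via (38.445,14.53): [(38.7633, 14.7434) (35.5836, 3.9362) (37.1426, 0) (47, 0) (47, 20.2637)]  |A|=170.8005
10. ⊥bis P9·P8 via (28.105,13.845): [(38.7633, 14.7434) (35.5836, 3.9362) (37.1426, 0) (47, 0) (47, 20.2637)]  |A|=170.8005
11. canonical 5-gon: [(38.7633, 14.7434) (35.5836, 3.9362) (37.1426, 0) (47, 0) (47, 20.2637)]
12. shoelace: 170.8005

Area of P9's cell: 170.8005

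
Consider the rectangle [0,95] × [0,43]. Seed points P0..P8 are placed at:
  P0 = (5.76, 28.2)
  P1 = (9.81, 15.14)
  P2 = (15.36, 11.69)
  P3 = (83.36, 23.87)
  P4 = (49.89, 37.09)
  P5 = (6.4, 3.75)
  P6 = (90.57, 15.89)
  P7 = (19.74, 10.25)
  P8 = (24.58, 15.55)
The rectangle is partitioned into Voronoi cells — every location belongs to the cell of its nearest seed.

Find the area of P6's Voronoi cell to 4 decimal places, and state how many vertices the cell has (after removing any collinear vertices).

1. box [0,95]×[0,43]: [(0, 0) (95, 0) (95, 43) (0, 43)]
2. ⊥bis P6·P0 via (48.165,22.045): [(44.9652, 0) (95, 0) (95, 43) (51.2066, 43)]  |A|=2017.3065
3. ⊥bis P6·P1 via (50.19,15.515): [(50.0112, 34.7647) (50.3341, 0) (95, 0) (95, 43) (51.2066, 43)]  |A|=1923.9831
4. ⊥bis P6·P2 via (52.965,13.79): [(53.7351, 0) (95, 0) (95, 43) (51.3338, 43)]  |A|=1826.0188
5. ⊥bis P6·P3 via (86.965,19.88): [(64.9619, 0) (95, 0) (95, 27.1397)]  |A|=407.6125
6. ⊥bis P6·P4 via (70.23,26.49): [(64.9619, 0) (95, 0) (95, 27.1397)]  |A|=407.6125
7. ⊥bis P6·P5 via (48.485,9.82): [(64.9619, 0) (95, 0) (95, 27.1397)]  |A|=407.6125
8. ⊥bis P6·P7 via (55.155,13.07): [(64.9619, 0) (95, 0) (95, 27.1397)]  |A|=407.6125
9. ⊥bis P6·P8 via (57.575,15.72): [(64.9619, 0) (95, 0) (95, 27.1397)]  |A|=407.6125
10. canonical 3-gon: [(64.9619, 0) (95, 0) (95, 27.1397)]
11. shoelace: 407.6125

Area of P6's cell: 407.6125 (3 vertices)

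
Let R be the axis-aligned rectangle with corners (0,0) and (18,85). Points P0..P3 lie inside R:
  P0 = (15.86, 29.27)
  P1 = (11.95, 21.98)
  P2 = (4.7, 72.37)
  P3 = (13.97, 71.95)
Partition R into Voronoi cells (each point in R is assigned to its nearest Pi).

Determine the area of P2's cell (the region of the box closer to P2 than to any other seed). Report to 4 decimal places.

Area of P2's cell: 325.6917

1. box [0,18]×[0,85]: [(0, 0) (18, 0) (18, 85) (0, 85)]
2. ⊥bis P2·P0 via (10.28,50.82): [(0, 48.1582) (18, 52.819) (18, 85) (0, 85)]  |A|=621.2058
3. ⊥bis P2·P1 via (8.325,47.175): [(0, 48.1582) (18, 52.819) (18, 85) (0, 85)]  |A|=621.2058
4. ⊥bis P2·P3 via (9.335,72.16): [(0, 48.1582) (8.3454, 50.3191) (9.9167, 85) (0, 85)]  |A|=325.6917
5. canonical 4-gon: [(0, 48.1582) (8.3454, 50.3191) (9.9167, 85) (0, 85)]
6. shoelace: 325.6917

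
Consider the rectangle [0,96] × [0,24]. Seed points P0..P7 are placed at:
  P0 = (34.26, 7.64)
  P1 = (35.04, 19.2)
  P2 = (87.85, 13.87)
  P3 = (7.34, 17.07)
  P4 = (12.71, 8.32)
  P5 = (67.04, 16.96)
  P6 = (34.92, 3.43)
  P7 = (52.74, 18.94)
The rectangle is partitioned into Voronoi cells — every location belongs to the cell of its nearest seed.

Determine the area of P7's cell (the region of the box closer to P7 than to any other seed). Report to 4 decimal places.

Area of P7's cell: 308.1448

1. box [0,96]×[0,24]: [(0, 0) (96, 0) (96, 24) (0, 24)]
2. ⊥bis P7·P0 via (43.5,13.29): [(51.6265, 0) (96, 0) (96, 24) (36.9511, 24)]  |A|=1241.0688
3. ⊥bis P7·P1 via (43.89,19.07): [(43.7979, 12.8028) (51.6265, 0) (96, 0) (96, 24) (43.9624, 24)]  |A|=1201.8153
4. ⊥bis P7·P2 via (70.295,16.405): [(43.7979, 12.8028) (51.6265, 0) (67.9261, 0) (71.3917, 24) (43.9624, 24)]  |A|=569.629
5. ⊥bis P7·P3 via (30.04,18.005): [(43.7979, 12.8028) (51.6265, 0) (67.9261, 0) (71.3917, 24) (43.9624, 24)]  |A|=569.629
6. ⊥bis P7·P4 via (32.725,13.63): [(43.7979, 12.8028) (51.6265, 0) (67.9261, 0) (71.3917, 24) (43.9624, 24)]  |A|=569.629
7. ⊥bis P7·P5 via (59.89,17.95): [(43.7979, 12.8028) (51.6265, 0) (57.4046, 0) (60.7277, 24) (43.9624, 24)]  |A|=315.403
8. ⊥bis P7·P6 via (43.83,11.185): [(43.7979, 12.8028) (47.0478, 7.488) (53.5651, 0) (57.4046, 0) (60.7277, 24) (43.9624, 24)]  |A|=308.1448
9. canonical 6-gon: [(43.7979, 12.8028) (47.0478, 7.488) (53.5651, 0) (57.4046, 0) (60.7277, 24) (43.9624, 24)]
10. shoelace: 308.1448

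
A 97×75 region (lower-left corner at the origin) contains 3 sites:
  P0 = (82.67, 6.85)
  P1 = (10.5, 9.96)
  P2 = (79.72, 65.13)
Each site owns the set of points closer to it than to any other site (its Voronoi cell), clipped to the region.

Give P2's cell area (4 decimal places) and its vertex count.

1. box [0,97]×[0,75]: [(0, 0) (97, 0) (97, 75) (0, 75)]
2. ⊥bis P2·P0 via (81.195,35.99): [(0, 31.8801) (97, 36.79) (97, 75) (0, 75)]  |A|=3944.4998
3. ⊥bis P2·P1 via (45.11,37.545): [(47.7007, 34.2946) (97, 36.79) (97, 75) (15.2575, 75)]  |A|=2605.5453
4. canonical 4-gon: [(47.7007, 34.2946) (97, 36.79) (97, 75) (15.2575, 75)]
5. shoelace: 2605.5453

Area of P2's cell: 2605.5453 (4 vertices)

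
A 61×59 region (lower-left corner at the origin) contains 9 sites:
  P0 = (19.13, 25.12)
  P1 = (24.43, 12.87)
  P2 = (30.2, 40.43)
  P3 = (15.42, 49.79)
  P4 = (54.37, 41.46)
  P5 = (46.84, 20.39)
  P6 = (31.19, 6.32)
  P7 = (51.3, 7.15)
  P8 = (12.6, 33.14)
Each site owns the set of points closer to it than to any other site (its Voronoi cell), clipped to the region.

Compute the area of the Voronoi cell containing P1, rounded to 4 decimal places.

1. box [0,61]×[0,59]: [(0, 0) (61, 0) (61, 59) (0, 59)]
2. ⊥bis P1·P0 via (21.78,18.995): [(0, 9.5718) (0, 0) (61, 0) (61, 35.9637)]  |A|=1388.8318
3. ⊥bis P1·P2 via (27.315,26.65): [(35.5084, 24.9346) (0, 9.5718) (0, 0) (61, 0) (61, 19.5977)]  |A|=1180.234
4. ⊥bis P1·P3 via (19.925,31.33): [(35.5084, 24.9346) (0, 9.5718) (0, 0) (61, 0) (61, 19.5977)]  |A|=1180.234
5. ⊥bis P1·P4 via (39.4,27.165): [(43.0344, 23.359) (35.5084, 24.9346) (0, 9.5718) (0, 0) (61, 0) (61, 4.5451)]  |A|=1045.0197
6. ⊥bis P1·P5 via (35.635,16.63): [(33.1855, 23.9296) (0, 9.5718) (0, 0) (41.2154, 0)]  |A|=651.9578
7. ⊥bis P1·P6 via (27.81,9.595): [(35.3756, 17.4031) (33.1855, 23.9296) (0, 9.5718) (0, 0) (18.5131, 0)]  |A|=454.4117
8. ⊥bis P1·P7 via (37.865,10.01): [(35.3756, 17.4031) (33.1855, 23.9296) (0, 9.5718) (0, 0) (18.5131, 0)]  |A|=454.4117
9. ⊥bis P1·P8 via (18.515,23.005): [(35.3756, 17.4031) (33.1855, 23.9296) (0, 9.5718) (0, 0) (18.5131, 0)]  |A|=454.4117
10. canonical 5-gon: [(35.3756, 17.4031) (33.1855, 23.9296) (0, 9.5718) (0, 0) (18.5131, 0)]
11. shoelace: 454.4117

Area of P1's cell: 454.4117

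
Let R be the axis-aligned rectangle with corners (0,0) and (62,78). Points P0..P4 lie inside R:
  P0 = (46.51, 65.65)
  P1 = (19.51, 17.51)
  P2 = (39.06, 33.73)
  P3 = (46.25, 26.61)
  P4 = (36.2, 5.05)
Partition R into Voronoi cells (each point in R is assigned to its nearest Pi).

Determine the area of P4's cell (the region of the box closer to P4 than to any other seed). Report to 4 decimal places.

Area of P4's cell: 496.8869

1. box [0,62]×[0,78]: [(0, 0) (62, 0) (62, 78) (0, 78)]
2. ⊥bis P4·P0 via (41.355,35.35): [(0, 42.3858) (0, 0) (62, 0) (62, 31.8376)]  |A|=2300.9265
3. ⊥bis P4·P1 via (27.855,11.28): [(45.3209, 34.6753) (19.4339, 0) (62, 0) (62, 31.8376)]  |A|=1003.5085
4. ⊥bis P4·P2 via (37.63,19.39): [(34.1673, 19.7353) (19.4339, 0) (62, 0) (62, 16.9598)]  |A|=656.0459
5. ⊥bis P4·P3 via (41.225,15.83): [(33.8265, 19.2787) (19.4339, 0) (62, 0) (62, 6.1459)]  |A|=496.8869
6. canonical 4-gon: [(33.8265, 19.2787) (19.4339, 0) (62, 0) (62, 6.1459)]
7. shoelace: 496.8869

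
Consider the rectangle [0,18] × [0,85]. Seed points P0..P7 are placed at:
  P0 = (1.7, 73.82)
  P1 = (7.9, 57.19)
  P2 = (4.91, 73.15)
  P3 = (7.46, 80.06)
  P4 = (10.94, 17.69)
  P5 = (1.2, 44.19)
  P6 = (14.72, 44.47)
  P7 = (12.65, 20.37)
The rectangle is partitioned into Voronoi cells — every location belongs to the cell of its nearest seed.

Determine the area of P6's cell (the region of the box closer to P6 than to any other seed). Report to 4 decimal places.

Area of P6's cell: 192.0923

1. box [0,18]×[0,85]: [(0, 0) (18, 0) (18, 85) (0, 85)]
2. ⊥bis P6·P0 via (8.21,59.145): [(0, 55.5029) (0, 0) (18, 0) (18, 63.488)]  |A|=1070.9182
3. ⊥bis P6·P1 via (11.31,50.83): [(0, 44.766) (0, 0) (18, 0) (18, 54.4169)]  |A|=892.6463
4. ⊥bis P6·P2 via (9.815,58.81): [(0, 44.766) (0, 0) (18, 0) (18, 54.4169)]  |A|=892.6463
5. ⊥bis P6·P3 via (11.09,62.265): [(0, 44.766) (0, 0) (18, 0) (18, 54.4169)]  |A|=892.6463
6. ⊥bis P6·P4 via (12.83,31.08): [(0, 44.766) (0, 32.891) (18, 30.3503) (18, 54.4169)]  |A|=323.4754
7. ⊥bis P6·P5 via (7.96,44.33): [(7.8637, 48.9822) (8.2209, 31.7306) (18, 30.3503) (18, 54.4169)]  |A|=206.0799
8. ⊥bis P6·P7 via (13.685,32.42): [(7.8637, 48.9822) (8.1969, 32.8914) (18, 32.0494) (18, 54.4169)]  |A|=192.0923
9. canonical 4-gon: [(7.8637, 48.9822) (8.1969, 32.8914) (18, 32.0494) (18, 54.4169)]
10. shoelace: 192.0923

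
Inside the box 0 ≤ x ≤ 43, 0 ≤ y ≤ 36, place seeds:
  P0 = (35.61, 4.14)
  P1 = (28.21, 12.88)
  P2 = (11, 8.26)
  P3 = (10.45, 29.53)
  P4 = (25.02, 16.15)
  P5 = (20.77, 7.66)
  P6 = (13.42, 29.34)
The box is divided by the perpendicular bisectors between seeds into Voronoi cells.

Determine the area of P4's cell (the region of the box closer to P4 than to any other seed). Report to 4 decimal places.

Area of P4's cell: 317.6623

1. box [0,43]×[0,36]: [(0, 0) (43, 0) (43, 36) (0, 36)]
2. ⊥bis P4·P0 via (30.315,10.145): [(0, 0) (18.8097, 0) (43, 21.3302) (43, 36) (0, 36)]  |A|=1290.0078
3. ⊥bis P4·P1 via (26.615,14.515): [(0, 0) (11.736, 0) (43, 30.4991) (43, 36) (0, 36)]  |A|=1071.2372
4. ⊥bis P4·P2 via (18.01,12.205): [(20.2206, 8.277) (43, 30.4991) (43, 36) (4.6189, 36)]  |A|=594.6723
5. ⊥bis P4·P3 via (17.735,22.84): [(14.1946, 18.9847) (20.2206, 8.277) (43, 30.4991) (43, 36) (29.8202, 36)]  |A|=380.2694
6. ⊥bis P4·P5 via (22.895,11.905): [(14.1946, 18.9847) (16.3291, 15.1918) (23.5853, 11.5594) (43, 30.4991) (43, 36) (29.8202, 36)]  |A|=362.2494
7. ⊥bis P4·P6 via (19.22,22.745): [(14.4428, 18.5437) (16.3291, 15.1918) (23.5853, 11.5594) (43, 30.4991) (43, 36) (34.2918, 36)]  |A|=317.6623
8. canonical 6-gon: [(14.4428, 18.5437) (16.3291, 15.1918) (23.5853, 11.5594) (43, 30.4991) (43, 36) (34.2918, 36)]
9. shoelace: 317.6623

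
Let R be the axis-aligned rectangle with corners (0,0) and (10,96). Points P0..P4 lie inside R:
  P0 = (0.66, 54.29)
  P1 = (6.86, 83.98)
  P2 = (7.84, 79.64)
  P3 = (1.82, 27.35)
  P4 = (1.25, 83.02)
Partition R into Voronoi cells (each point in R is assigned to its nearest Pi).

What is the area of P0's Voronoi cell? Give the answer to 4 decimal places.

1. box [0,10]×[0,96]: [(0, 0) (10, 0) (10, 96) (0, 96)]
2. ⊥bis P0·P1 via (3.76,69.135): [(0, 69.9202) (0, 0) (10, 0) (10, 67.8319)]  |A|=688.7606
3. ⊥bis P0·P2 via (4.25,66.965): [(0, 68.1687) (0, 0) (10, 0) (10, 65.3364)]  |A|=667.5257
4. ⊥bis P0·P3 via (1.24,40.82): [(0, 68.1687) (0, 40.7666) (10, 41.1972) (10, 65.3364)]  |A|=257.7067
5. ⊥bis P0·P4 via (0.955,68.655): [(0, 68.1687) (0, 40.7666) (10, 41.1972) (10, 65.3364)]  |A|=257.7067
6. canonical 4-gon: [(0, 68.1687) (0, 40.7666) (10, 41.1972) (10, 65.3364)]
7. shoelace: 257.7067

Area of P0's cell: 257.7067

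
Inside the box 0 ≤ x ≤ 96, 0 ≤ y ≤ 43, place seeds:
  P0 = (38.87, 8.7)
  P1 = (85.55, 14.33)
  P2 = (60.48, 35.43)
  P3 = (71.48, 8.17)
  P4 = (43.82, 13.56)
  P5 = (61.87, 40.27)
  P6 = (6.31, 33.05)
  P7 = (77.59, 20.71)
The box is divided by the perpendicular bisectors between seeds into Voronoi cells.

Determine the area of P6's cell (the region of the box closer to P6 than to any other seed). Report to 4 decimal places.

Area of P6's cell: 954.5594

1. box [0,96]×[0,43]: [(0, 0) (96, 0) (96, 43) (0, 43)]
2. ⊥bis P6·P0 via (22.59,20.875): [(0, 0) (6.9786, 0) (39.1362, 43) (0, 43)]  |A|=991.4685
3. ⊥bis P6·P1 via (45.93,23.69): [(0, 0) (6.9786, 0) (39.1362, 43) (0, 43)]  |A|=991.4685
4. ⊥bis P6·P2 via (33.395,34.24): [(0, 0) (6.9786, 0) (33.3501, 35.263) (33.0101, 43) (0, 43)]  |A|=967.7698
5. ⊥bis P6·P3 via (38.895,20.61): [(0, 0) (6.9786, 0) (33.3501, 35.263) (33.0101, 43) (0, 43)]  |A|=967.7698
6. ⊥bis P6·P4 via (25.065,23.305): [(0, 0) (6.9786, 0) (26.5622, 26.1865) (33.1885, 38.9394) (33.0101, 43) (0, 43)]  |A|=954.5594
7. ⊥bis P6·P5 via (34.09,36.66): [(0, 0) (6.9786, 0) (26.5622, 26.1865) (33.1885, 38.9394) (33.0101, 43) (0, 43)]  |A|=954.5594
8. ⊥bis P6·P7 via (41.95,26.88): [(0, 0) (6.9786, 0) (26.5622, 26.1865) (33.1885, 38.9394) (33.0101, 43) (0, 43)]  |A|=954.5594
9. canonical 6-gon: [(0, 0) (6.9786, 0) (26.5622, 26.1865) (33.1885, 38.9394) (33.0101, 43) (0, 43)]
10. shoelace: 954.5594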